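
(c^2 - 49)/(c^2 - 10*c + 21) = (c + 7)/(c - 3)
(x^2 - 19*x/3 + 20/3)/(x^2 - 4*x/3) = (x - 5)/x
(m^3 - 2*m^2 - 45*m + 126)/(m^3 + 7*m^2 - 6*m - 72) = (m^2 + m - 42)/(m^2 + 10*m + 24)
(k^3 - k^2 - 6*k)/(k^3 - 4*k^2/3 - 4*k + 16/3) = 3*k*(k - 3)/(3*k^2 - 10*k + 8)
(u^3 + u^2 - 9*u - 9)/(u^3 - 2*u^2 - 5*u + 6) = (u^2 + 4*u + 3)/(u^2 + u - 2)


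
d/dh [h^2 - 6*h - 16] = 2*h - 6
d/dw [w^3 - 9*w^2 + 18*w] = 3*w^2 - 18*w + 18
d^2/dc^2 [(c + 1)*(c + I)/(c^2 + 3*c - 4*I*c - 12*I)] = (c^3*(-4 + 10*I) + 78*I*c^2 + c*(-48 + 90*I) - 240 + 154*I)/(c^6 + c^5*(9 - 12*I) + c^4*(-21 - 108*I) + c^3*(-405 - 260*I) + c^2*(-1296 + 252*I) + c*(-1296 + 1728*I) + 1728*I)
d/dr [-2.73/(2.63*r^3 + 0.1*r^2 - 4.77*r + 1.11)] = (21.5397*r^2 + 0.546*r - 13.0221)/(2.63*r^3 + 0.1*r^2 - 4.77*r + 1.11)^2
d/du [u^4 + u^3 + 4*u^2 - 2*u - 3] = 4*u^3 + 3*u^2 + 8*u - 2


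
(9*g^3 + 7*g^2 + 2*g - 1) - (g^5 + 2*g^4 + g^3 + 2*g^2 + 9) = -g^5 - 2*g^4 + 8*g^3 + 5*g^2 + 2*g - 10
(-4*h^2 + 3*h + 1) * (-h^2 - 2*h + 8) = 4*h^4 + 5*h^3 - 39*h^2 + 22*h + 8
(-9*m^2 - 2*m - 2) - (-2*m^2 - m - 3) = -7*m^2 - m + 1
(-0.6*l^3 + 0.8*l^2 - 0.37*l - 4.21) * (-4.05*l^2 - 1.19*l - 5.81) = 2.43*l^5 - 2.526*l^4 + 4.0325*l^3 + 12.8428*l^2 + 7.1596*l + 24.4601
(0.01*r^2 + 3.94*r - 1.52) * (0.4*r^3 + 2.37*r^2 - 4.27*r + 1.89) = 0.004*r^5 + 1.5997*r^4 + 8.6871*r^3 - 20.4073*r^2 + 13.937*r - 2.8728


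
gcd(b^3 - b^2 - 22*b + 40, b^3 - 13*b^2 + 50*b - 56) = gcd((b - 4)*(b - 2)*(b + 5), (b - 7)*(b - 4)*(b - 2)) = b^2 - 6*b + 8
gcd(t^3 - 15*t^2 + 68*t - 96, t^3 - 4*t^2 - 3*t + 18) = t - 3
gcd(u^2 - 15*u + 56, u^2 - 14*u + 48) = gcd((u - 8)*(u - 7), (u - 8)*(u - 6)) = u - 8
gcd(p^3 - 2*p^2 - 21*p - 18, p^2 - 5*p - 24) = p + 3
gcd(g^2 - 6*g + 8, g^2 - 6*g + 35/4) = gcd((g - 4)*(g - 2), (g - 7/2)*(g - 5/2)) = 1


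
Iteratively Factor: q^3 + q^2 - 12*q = (q + 4)*(q^2 - 3*q) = q*(q + 4)*(q - 3)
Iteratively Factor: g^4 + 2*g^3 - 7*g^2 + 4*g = (g + 4)*(g^3 - 2*g^2 + g) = (g - 1)*(g + 4)*(g^2 - g) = g*(g - 1)*(g + 4)*(g - 1)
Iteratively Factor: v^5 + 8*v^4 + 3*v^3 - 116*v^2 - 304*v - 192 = (v - 4)*(v^4 + 12*v^3 + 51*v^2 + 88*v + 48) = (v - 4)*(v + 4)*(v^3 + 8*v^2 + 19*v + 12) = (v - 4)*(v + 3)*(v + 4)*(v^2 + 5*v + 4) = (v - 4)*(v + 3)*(v + 4)^2*(v + 1)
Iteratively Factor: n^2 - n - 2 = (n - 2)*(n + 1)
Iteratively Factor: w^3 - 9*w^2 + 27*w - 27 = (w - 3)*(w^2 - 6*w + 9) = (w - 3)^2*(w - 3)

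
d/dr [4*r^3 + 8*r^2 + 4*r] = 12*r^2 + 16*r + 4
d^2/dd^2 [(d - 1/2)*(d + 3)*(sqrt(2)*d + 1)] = 6*sqrt(2)*d + 2 + 5*sqrt(2)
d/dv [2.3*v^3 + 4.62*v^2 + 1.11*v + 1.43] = 6.9*v^2 + 9.24*v + 1.11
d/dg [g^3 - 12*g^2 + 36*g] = 3*g^2 - 24*g + 36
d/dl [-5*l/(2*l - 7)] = 35/(2*l - 7)^2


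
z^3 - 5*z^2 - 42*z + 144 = (z - 8)*(z - 3)*(z + 6)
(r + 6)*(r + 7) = r^2 + 13*r + 42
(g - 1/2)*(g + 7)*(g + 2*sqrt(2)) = g^3 + 2*sqrt(2)*g^2 + 13*g^2/2 - 7*g/2 + 13*sqrt(2)*g - 7*sqrt(2)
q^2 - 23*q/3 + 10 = (q - 6)*(q - 5/3)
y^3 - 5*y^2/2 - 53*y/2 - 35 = (y - 7)*(y + 2)*(y + 5/2)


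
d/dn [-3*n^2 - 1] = -6*n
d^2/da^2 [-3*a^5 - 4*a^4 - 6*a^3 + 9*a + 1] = 12*a*(-5*a^2 - 4*a - 3)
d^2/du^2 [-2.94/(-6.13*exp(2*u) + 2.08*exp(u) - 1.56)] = ((6.1152 - 72.0888*exp(u))*(6.13*exp(2*u) - 2.08*exp(u) + 1.56) + 2.94*(12.26*exp(u) - 2.08)*(24.52*exp(u) - 4.16)*exp(u))*exp(u)/(6.13*exp(2*u) - 2.08*exp(u) + 1.56)^3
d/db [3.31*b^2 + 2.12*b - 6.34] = 6.62*b + 2.12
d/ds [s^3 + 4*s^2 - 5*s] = 3*s^2 + 8*s - 5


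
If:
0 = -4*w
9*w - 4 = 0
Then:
No Solution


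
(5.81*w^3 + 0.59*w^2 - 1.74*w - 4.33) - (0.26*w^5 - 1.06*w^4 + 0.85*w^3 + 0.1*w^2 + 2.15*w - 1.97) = -0.26*w^5 + 1.06*w^4 + 4.96*w^3 + 0.49*w^2 - 3.89*w - 2.36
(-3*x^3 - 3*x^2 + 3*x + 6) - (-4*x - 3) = -3*x^3 - 3*x^2 + 7*x + 9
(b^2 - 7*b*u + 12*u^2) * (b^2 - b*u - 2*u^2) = b^4 - 8*b^3*u + 17*b^2*u^2 + 2*b*u^3 - 24*u^4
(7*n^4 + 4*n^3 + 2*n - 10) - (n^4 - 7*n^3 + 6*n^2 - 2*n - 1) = 6*n^4 + 11*n^3 - 6*n^2 + 4*n - 9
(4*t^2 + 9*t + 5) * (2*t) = 8*t^3 + 18*t^2 + 10*t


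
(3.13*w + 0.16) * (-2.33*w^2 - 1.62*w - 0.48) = -7.2929*w^3 - 5.4434*w^2 - 1.7616*w - 0.0768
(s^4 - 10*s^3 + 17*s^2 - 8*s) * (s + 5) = s^5 - 5*s^4 - 33*s^3 + 77*s^2 - 40*s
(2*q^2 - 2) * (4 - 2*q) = -4*q^3 + 8*q^2 + 4*q - 8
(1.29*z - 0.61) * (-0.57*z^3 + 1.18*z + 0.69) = -0.7353*z^4 + 0.3477*z^3 + 1.5222*z^2 + 0.1703*z - 0.4209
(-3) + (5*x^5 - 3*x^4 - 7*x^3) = 5*x^5 - 3*x^4 - 7*x^3 - 3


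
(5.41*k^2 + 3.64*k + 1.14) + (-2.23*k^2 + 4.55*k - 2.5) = 3.18*k^2 + 8.19*k - 1.36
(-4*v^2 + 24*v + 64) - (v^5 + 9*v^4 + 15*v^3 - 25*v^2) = -v^5 - 9*v^4 - 15*v^3 + 21*v^2 + 24*v + 64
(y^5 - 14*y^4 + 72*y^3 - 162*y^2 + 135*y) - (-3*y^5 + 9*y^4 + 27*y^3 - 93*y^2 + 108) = 4*y^5 - 23*y^4 + 45*y^3 - 69*y^2 + 135*y - 108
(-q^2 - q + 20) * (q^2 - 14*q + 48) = -q^4 + 13*q^3 - 14*q^2 - 328*q + 960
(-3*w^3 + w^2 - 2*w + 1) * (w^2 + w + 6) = -3*w^5 - 2*w^4 - 19*w^3 + 5*w^2 - 11*w + 6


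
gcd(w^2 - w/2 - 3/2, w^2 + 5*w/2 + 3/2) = w + 1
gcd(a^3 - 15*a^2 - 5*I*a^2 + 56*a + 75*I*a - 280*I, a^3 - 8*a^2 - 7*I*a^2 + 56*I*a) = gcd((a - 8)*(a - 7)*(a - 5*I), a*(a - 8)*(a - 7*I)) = a - 8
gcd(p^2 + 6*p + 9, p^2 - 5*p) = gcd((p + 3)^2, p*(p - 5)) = 1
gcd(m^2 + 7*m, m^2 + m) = m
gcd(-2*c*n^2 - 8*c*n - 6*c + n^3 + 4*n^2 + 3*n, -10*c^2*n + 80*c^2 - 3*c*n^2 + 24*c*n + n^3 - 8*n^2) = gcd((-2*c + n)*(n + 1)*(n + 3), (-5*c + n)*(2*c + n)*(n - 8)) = 1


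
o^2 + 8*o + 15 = (o + 3)*(o + 5)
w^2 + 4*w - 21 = (w - 3)*(w + 7)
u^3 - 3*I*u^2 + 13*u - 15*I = (u - 5*I)*(u - I)*(u + 3*I)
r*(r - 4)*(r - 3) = r^3 - 7*r^2 + 12*r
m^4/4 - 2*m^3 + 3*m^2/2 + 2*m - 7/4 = (m/4 + 1/4)*(m - 7)*(m - 1)^2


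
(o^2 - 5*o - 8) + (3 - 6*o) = o^2 - 11*o - 5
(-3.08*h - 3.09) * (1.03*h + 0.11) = -3.1724*h^2 - 3.5215*h - 0.3399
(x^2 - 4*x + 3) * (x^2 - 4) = x^4 - 4*x^3 - x^2 + 16*x - 12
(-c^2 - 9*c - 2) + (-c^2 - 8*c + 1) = -2*c^2 - 17*c - 1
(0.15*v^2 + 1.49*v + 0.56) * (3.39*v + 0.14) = 0.5085*v^3 + 5.0721*v^2 + 2.107*v + 0.0784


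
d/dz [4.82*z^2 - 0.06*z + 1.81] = 9.64*z - 0.06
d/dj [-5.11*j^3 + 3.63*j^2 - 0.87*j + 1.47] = -15.33*j^2 + 7.26*j - 0.87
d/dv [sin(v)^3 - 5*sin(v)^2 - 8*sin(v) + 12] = (3*sin(v)^2 - 10*sin(v) - 8)*cos(v)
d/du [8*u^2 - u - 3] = 16*u - 1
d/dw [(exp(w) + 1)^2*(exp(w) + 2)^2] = 2*(exp(w) + 1)*(exp(w) + 2)*(2*exp(w) + 3)*exp(w)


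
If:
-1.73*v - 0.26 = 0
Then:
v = -0.15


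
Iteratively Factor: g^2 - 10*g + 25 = (g - 5)*(g - 5)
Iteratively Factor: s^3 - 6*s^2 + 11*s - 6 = (s - 1)*(s^2 - 5*s + 6) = (s - 3)*(s - 1)*(s - 2)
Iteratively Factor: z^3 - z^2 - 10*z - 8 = (z + 2)*(z^2 - 3*z - 4) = (z + 1)*(z + 2)*(z - 4)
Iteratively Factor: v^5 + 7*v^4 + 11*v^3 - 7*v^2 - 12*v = (v)*(v^4 + 7*v^3 + 11*v^2 - 7*v - 12) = v*(v - 1)*(v^3 + 8*v^2 + 19*v + 12) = v*(v - 1)*(v + 4)*(v^2 + 4*v + 3) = v*(v - 1)*(v + 1)*(v + 4)*(v + 3)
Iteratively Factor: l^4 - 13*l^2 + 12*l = (l + 4)*(l^3 - 4*l^2 + 3*l) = (l - 1)*(l + 4)*(l^2 - 3*l) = (l - 3)*(l - 1)*(l + 4)*(l)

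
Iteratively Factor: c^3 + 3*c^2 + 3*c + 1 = (c + 1)*(c^2 + 2*c + 1) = (c + 1)^2*(c + 1)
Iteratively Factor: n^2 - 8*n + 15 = (n - 5)*(n - 3)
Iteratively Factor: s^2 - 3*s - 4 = (s + 1)*(s - 4)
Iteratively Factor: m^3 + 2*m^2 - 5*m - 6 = (m - 2)*(m^2 + 4*m + 3) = (m - 2)*(m + 1)*(m + 3)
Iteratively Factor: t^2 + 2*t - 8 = (t + 4)*(t - 2)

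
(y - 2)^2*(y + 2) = y^3 - 2*y^2 - 4*y + 8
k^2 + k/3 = k*(k + 1/3)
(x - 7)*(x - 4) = x^2 - 11*x + 28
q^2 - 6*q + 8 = (q - 4)*(q - 2)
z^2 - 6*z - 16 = (z - 8)*(z + 2)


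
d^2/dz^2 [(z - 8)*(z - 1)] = 2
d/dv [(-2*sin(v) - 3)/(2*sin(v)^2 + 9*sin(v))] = (4*cos(v) + 12/tan(v) + 27*cos(v)/sin(v)^2)/(2*sin(v) + 9)^2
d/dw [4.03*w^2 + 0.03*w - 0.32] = 8.06*w + 0.03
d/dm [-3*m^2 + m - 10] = 1 - 6*m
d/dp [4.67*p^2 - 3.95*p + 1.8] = 9.34*p - 3.95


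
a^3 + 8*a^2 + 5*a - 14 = (a - 1)*(a + 2)*(a + 7)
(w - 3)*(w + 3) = w^2 - 9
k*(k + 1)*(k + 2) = k^3 + 3*k^2 + 2*k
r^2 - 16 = (r - 4)*(r + 4)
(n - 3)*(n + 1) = n^2 - 2*n - 3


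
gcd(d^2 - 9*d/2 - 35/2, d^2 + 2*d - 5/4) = d + 5/2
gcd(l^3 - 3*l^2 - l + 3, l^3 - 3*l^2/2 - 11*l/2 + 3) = l - 3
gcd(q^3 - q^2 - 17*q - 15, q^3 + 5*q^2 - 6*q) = 1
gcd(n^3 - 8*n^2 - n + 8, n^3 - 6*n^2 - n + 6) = n^2 - 1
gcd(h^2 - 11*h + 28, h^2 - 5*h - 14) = h - 7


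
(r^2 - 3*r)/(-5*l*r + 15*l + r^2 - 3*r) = r/(-5*l + r)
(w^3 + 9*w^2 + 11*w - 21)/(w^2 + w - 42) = (w^2 + 2*w - 3)/(w - 6)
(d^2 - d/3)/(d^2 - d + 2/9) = 3*d/(3*d - 2)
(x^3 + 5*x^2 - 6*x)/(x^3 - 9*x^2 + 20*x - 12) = x*(x + 6)/(x^2 - 8*x + 12)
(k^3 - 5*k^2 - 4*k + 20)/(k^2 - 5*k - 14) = (k^2 - 7*k + 10)/(k - 7)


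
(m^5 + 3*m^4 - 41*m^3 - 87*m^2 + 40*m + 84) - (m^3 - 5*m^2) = m^5 + 3*m^4 - 42*m^3 - 82*m^2 + 40*m + 84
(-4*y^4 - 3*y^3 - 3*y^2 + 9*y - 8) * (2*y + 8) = -8*y^5 - 38*y^4 - 30*y^3 - 6*y^2 + 56*y - 64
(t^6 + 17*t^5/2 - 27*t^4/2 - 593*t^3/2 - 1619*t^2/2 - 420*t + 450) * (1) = t^6 + 17*t^5/2 - 27*t^4/2 - 593*t^3/2 - 1619*t^2/2 - 420*t + 450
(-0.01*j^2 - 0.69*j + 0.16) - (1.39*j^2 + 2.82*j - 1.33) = -1.4*j^2 - 3.51*j + 1.49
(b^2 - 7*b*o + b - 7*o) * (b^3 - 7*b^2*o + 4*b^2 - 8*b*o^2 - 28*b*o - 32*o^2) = b^5 - 14*b^4*o + 5*b^4 + 41*b^3*o^2 - 70*b^3*o + 4*b^3 + 56*b^2*o^3 + 205*b^2*o^2 - 56*b^2*o + 280*b*o^3 + 164*b*o^2 + 224*o^3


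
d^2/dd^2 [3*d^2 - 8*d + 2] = 6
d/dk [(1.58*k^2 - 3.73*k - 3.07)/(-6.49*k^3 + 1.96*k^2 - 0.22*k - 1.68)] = (10.2542*k^4 - 48.4154*k^3 - 52.8097*k^2 + 6.7256*k + 5.591)/(42.1201*k^6 - 25.4408*k^5 + 6.6972*k^4 + 20.944*k^3 - 6.5372*k^2 + 0.7392*k + 2.8224)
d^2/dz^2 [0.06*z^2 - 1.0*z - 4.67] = 0.120000000000000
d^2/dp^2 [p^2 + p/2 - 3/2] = 2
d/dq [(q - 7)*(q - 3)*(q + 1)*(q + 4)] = 4*q^3 - 15*q^2 - 50*q + 65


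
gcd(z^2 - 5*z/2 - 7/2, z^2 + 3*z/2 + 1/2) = z + 1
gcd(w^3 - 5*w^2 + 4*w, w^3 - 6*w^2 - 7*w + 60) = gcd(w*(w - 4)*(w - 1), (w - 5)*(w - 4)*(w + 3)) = w - 4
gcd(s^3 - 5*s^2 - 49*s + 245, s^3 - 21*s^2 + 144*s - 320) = s - 5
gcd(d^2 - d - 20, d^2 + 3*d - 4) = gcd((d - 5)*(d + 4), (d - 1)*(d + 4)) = d + 4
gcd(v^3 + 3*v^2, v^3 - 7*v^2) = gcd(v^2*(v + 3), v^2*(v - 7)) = v^2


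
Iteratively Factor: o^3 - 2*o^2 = (o - 2)*(o^2) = o*(o - 2)*(o)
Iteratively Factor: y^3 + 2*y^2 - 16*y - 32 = (y - 4)*(y^2 + 6*y + 8) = (y - 4)*(y + 4)*(y + 2)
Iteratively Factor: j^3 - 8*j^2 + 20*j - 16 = (j - 2)*(j^2 - 6*j + 8) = (j - 2)^2*(j - 4)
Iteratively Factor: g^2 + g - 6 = (g + 3)*(g - 2)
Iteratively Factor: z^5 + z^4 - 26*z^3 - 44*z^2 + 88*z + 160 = (z + 2)*(z^4 - z^3 - 24*z^2 + 4*z + 80) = (z - 2)*(z + 2)*(z^3 + z^2 - 22*z - 40) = (z - 5)*(z - 2)*(z + 2)*(z^2 + 6*z + 8) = (z - 5)*(z - 2)*(z + 2)*(z + 4)*(z + 2)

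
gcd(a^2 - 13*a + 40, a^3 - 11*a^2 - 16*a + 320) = a - 8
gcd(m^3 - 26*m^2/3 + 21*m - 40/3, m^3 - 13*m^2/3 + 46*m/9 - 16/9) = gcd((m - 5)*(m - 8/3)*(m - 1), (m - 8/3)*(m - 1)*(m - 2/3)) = m^2 - 11*m/3 + 8/3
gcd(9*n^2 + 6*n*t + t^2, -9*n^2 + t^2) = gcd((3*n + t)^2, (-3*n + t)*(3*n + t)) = 3*n + t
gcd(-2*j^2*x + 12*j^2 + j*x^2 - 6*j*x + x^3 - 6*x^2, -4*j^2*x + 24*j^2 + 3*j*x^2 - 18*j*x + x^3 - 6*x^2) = -j*x + 6*j + x^2 - 6*x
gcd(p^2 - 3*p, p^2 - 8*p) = p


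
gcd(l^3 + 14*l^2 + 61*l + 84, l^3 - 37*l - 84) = l^2 + 7*l + 12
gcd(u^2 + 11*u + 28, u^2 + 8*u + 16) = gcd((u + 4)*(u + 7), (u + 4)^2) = u + 4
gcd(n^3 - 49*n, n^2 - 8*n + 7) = n - 7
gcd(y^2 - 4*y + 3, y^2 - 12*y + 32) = 1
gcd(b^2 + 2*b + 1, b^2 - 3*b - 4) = b + 1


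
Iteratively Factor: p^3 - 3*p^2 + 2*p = (p)*(p^2 - 3*p + 2) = p*(p - 1)*(p - 2)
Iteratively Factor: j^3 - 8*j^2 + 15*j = (j - 3)*(j^2 - 5*j) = j*(j - 3)*(j - 5)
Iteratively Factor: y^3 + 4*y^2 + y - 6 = (y + 3)*(y^2 + y - 2) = (y + 2)*(y + 3)*(y - 1)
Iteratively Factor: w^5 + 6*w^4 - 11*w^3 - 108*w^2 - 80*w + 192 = (w + 3)*(w^4 + 3*w^3 - 20*w^2 - 48*w + 64) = (w - 1)*(w + 3)*(w^3 + 4*w^2 - 16*w - 64) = (w - 4)*(w - 1)*(w + 3)*(w^2 + 8*w + 16) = (w - 4)*(w - 1)*(w + 3)*(w + 4)*(w + 4)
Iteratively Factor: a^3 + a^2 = (a)*(a^2 + a) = a*(a + 1)*(a)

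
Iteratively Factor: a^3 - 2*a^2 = (a)*(a^2 - 2*a) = a^2*(a - 2)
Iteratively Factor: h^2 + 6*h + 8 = (h + 2)*(h + 4)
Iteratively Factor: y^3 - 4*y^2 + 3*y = (y - 3)*(y^2 - y) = y*(y - 3)*(y - 1)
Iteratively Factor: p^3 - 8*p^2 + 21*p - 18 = (p - 2)*(p^2 - 6*p + 9) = (p - 3)*(p - 2)*(p - 3)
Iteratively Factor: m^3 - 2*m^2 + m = (m - 1)*(m^2 - m) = m*(m - 1)*(m - 1)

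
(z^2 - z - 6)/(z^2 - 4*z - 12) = (z - 3)/(z - 6)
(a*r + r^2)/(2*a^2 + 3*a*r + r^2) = r/(2*a + r)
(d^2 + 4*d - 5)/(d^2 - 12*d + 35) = (d^2 + 4*d - 5)/(d^2 - 12*d + 35)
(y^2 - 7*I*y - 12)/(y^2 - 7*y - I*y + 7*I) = (y^2 - 7*I*y - 12)/(y^2 - 7*y - I*y + 7*I)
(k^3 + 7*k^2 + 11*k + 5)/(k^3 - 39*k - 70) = (k^2 + 2*k + 1)/(k^2 - 5*k - 14)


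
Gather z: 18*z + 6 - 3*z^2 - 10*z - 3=-3*z^2 + 8*z + 3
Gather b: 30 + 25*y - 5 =25*y + 25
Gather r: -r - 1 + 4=3 - r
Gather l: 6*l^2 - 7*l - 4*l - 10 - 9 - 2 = 6*l^2 - 11*l - 21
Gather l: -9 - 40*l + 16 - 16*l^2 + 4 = -16*l^2 - 40*l + 11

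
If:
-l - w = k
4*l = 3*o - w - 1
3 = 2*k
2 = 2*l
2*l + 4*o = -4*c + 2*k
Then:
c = -7/12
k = 3/2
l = 1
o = 5/6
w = -5/2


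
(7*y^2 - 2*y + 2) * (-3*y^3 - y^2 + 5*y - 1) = -21*y^5 - y^4 + 31*y^3 - 19*y^2 + 12*y - 2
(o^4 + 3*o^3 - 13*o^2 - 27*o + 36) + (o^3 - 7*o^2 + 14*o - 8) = o^4 + 4*o^3 - 20*o^2 - 13*o + 28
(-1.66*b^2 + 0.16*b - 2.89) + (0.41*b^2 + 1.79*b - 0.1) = -1.25*b^2 + 1.95*b - 2.99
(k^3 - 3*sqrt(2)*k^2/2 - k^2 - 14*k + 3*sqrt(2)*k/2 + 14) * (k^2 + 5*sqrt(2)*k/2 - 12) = k^5 - k^4 + sqrt(2)*k^4 - 67*k^3/2 - sqrt(2)*k^3 - 17*sqrt(2)*k^2 + 67*k^2/2 + 17*sqrt(2)*k + 168*k - 168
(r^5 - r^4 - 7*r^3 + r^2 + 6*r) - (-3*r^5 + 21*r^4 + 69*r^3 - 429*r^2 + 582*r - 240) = 4*r^5 - 22*r^4 - 76*r^3 + 430*r^2 - 576*r + 240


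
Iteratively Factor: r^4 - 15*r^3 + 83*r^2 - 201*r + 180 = (r - 5)*(r^3 - 10*r^2 + 33*r - 36) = (r - 5)*(r - 4)*(r^2 - 6*r + 9) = (r - 5)*(r - 4)*(r - 3)*(r - 3)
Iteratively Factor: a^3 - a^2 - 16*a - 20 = (a + 2)*(a^2 - 3*a - 10) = (a - 5)*(a + 2)*(a + 2)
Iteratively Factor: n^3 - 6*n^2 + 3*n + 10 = (n + 1)*(n^2 - 7*n + 10) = (n - 5)*(n + 1)*(n - 2)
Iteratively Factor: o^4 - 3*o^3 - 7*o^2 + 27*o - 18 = (o - 3)*(o^3 - 7*o + 6) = (o - 3)*(o - 2)*(o^2 + 2*o - 3) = (o - 3)*(o - 2)*(o - 1)*(o + 3)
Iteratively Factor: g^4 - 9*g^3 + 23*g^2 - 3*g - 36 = (g - 3)*(g^3 - 6*g^2 + 5*g + 12) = (g - 3)*(g + 1)*(g^2 - 7*g + 12) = (g - 3)^2*(g + 1)*(g - 4)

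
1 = 1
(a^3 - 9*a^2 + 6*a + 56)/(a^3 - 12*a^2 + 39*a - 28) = (a + 2)/(a - 1)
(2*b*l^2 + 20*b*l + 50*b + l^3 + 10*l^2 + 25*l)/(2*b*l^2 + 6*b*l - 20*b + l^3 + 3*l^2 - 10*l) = (l + 5)/(l - 2)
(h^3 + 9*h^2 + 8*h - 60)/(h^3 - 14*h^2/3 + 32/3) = 3*(h^2 + 11*h + 30)/(3*h^2 - 8*h - 16)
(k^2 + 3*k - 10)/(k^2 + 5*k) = (k - 2)/k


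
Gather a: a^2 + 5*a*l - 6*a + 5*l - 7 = a^2 + a*(5*l - 6) + 5*l - 7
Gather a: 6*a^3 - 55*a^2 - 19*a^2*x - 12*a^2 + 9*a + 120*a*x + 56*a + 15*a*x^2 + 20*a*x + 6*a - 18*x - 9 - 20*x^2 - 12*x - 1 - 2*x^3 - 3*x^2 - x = 6*a^3 + a^2*(-19*x - 67) + a*(15*x^2 + 140*x + 71) - 2*x^3 - 23*x^2 - 31*x - 10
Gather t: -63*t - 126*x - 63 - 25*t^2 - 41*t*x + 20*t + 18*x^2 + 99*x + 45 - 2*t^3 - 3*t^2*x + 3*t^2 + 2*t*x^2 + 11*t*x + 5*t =-2*t^3 + t^2*(-3*x - 22) + t*(2*x^2 - 30*x - 38) + 18*x^2 - 27*x - 18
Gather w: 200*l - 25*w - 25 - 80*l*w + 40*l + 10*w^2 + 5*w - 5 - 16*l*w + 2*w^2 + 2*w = 240*l + 12*w^2 + w*(-96*l - 18) - 30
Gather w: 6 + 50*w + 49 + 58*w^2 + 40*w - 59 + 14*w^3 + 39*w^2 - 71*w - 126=14*w^3 + 97*w^2 + 19*w - 130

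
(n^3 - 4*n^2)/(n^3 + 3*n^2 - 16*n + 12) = n^2*(n - 4)/(n^3 + 3*n^2 - 16*n + 12)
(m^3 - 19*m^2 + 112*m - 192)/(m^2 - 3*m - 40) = (m^2 - 11*m + 24)/(m + 5)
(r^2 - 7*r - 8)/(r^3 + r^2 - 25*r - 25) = (r - 8)/(r^2 - 25)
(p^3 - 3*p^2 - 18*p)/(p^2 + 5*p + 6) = p*(p - 6)/(p + 2)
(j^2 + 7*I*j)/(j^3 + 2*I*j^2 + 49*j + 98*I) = j/(j^2 - 5*I*j + 14)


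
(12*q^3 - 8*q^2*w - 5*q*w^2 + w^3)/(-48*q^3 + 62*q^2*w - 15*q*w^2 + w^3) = (-2*q - w)/(8*q - w)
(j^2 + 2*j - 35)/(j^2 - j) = (j^2 + 2*j - 35)/(j*(j - 1))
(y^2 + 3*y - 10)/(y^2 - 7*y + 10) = (y + 5)/(y - 5)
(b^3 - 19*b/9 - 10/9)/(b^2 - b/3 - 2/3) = (3*b^2 - 2*b - 5)/(3*(b - 1))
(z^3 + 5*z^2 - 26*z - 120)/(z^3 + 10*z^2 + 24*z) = (z - 5)/z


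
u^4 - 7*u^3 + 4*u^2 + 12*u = u*(u - 6)*(u - 2)*(u + 1)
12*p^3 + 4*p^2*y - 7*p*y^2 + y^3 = (-6*p + y)*(-2*p + y)*(p + y)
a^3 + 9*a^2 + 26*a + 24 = (a + 2)*(a + 3)*(a + 4)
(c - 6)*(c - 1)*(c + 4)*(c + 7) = c^4 + 4*c^3 - 43*c^2 - 130*c + 168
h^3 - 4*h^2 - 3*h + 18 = (h - 3)^2*(h + 2)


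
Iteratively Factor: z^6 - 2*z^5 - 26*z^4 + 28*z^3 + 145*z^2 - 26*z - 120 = (z - 3)*(z^5 + z^4 - 23*z^3 - 41*z^2 + 22*z + 40) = (z - 3)*(z + 4)*(z^4 - 3*z^3 - 11*z^2 + 3*z + 10) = (z - 3)*(z + 1)*(z + 4)*(z^3 - 4*z^2 - 7*z + 10) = (z - 3)*(z - 1)*(z + 1)*(z + 4)*(z^2 - 3*z - 10) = (z - 5)*(z - 3)*(z - 1)*(z + 1)*(z + 4)*(z + 2)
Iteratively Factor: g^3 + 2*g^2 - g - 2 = (g - 1)*(g^2 + 3*g + 2) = (g - 1)*(g + 1)*(g + 2)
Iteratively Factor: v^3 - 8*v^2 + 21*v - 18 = (v - 2)*(v^2 - 6*v + 9) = (v - 3)*(v - 2)*(v - 3)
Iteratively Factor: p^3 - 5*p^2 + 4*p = (p - 4)*(p^2 - p) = p*(p - 4)*(p - 1)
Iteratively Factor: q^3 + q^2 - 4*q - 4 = (q - 2)*(q^2 + 3*q + 2) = (q - 2)*(q + 1)*(q + 2)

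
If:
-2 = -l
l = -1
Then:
No Solution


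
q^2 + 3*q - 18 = (q - 3)*(q + 6)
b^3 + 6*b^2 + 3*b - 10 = (b - 1)*(b + 2)*(b + 5)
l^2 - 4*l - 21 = (l - 7)*(l + 3)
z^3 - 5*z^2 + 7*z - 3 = (z - 3)*(z - 1)^2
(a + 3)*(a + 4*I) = a^2 + 3*a + 4*I*a + 12*I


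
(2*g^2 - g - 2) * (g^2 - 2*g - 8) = 2*g^4 - 5*g^3 - 16*g^2 + 12*g + 16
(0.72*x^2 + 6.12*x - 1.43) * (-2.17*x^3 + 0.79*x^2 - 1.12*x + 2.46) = -1.5624*x^5 - 12.7116*x^4 + 7.1315*x^3 - 6.2129*x^2 + 16.6568*x - 3.5178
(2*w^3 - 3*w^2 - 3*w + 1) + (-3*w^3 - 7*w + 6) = -w^3 - 3*w^2 - 10*w + 7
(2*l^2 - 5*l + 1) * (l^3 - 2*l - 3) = 2*l^5 - 5*l^4 - 3*l^3 + 4*l^2 + 13*l - 3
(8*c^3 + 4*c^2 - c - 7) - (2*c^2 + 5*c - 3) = 8*c^3 + 2*c^2 - 6*c - 4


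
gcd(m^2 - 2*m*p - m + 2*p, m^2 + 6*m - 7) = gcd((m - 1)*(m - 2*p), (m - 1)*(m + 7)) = m - 1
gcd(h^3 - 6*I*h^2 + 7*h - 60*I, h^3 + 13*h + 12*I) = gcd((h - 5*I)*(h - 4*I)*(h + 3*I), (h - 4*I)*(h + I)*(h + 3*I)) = h^2 - I*h + 12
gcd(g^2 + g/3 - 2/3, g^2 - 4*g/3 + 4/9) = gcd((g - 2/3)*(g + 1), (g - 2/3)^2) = g - 2/3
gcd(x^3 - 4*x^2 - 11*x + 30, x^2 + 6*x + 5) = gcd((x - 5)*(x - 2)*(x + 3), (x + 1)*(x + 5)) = 1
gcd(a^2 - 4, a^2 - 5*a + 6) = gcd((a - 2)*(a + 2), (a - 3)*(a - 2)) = a - 2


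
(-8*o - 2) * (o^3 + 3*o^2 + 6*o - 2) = -8*o^4 - 26*o^3 - 54*o^2 + 4*o + 4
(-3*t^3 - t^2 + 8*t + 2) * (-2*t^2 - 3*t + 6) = 6*t^5 + 11*t^4 - 31*t^3 - 34*t^2 + 42*t + 12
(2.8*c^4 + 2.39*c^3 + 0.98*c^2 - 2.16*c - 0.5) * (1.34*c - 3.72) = 3.752*c^5 - 7.2134*c^4 - 7.5776*c^3 - 6.54*c^2 + 7.3652*c + 1.86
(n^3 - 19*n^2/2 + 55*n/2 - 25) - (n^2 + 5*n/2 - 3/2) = n^3 - 21*n^2/2 + 25*n - 47/2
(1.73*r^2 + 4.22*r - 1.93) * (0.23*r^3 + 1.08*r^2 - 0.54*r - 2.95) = 0.3979*r^5 + 2.839*r^4 + 3.1795*r^3 - 9.4667*r^2 - 11.4068*r + 5.6935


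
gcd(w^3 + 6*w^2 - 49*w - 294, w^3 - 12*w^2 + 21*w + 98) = w - 7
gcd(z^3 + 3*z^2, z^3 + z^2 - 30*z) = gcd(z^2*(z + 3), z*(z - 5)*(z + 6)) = z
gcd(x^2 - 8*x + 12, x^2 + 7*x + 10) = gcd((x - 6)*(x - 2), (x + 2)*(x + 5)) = 1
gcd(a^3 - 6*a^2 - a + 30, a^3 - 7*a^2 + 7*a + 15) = a^2 - 8*a + 15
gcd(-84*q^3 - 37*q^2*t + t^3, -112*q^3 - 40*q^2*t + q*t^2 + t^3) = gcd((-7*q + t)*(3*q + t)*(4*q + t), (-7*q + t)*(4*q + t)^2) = 28*q^2 + 3*q*t - t^2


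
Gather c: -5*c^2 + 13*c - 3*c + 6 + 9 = -5*c^2 + 10*c + 15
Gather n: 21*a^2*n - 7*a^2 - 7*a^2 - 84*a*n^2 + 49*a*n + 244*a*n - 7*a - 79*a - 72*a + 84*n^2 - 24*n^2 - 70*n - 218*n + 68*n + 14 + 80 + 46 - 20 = -14*a^2 - 158*a + n^2*(60 - 84*a) + n*(21*a^2 + 293*a - 220) + 120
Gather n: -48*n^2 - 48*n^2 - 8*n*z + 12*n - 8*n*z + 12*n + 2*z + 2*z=-96*n^2 + n*(24 - 16*z) + 4*z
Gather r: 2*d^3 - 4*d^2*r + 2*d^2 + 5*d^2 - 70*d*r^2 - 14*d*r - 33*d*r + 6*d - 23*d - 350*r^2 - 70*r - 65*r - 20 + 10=2*d^3 + 7*d^2 - 17*d + r^2*(-70*d - 350) + r*(-4*d^2 - 47*d - 135) - 10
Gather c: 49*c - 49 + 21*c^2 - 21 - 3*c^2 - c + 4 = 18*c^2 + 48*c - 66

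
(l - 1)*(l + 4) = l^2 + 3*l - 4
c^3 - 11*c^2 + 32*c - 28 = (c - 7)*(c - 2)^2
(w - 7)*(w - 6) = w^2 - 13*w + 42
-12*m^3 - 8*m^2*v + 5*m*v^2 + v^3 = (-2*m + v)*(m + v)*(6*m + v)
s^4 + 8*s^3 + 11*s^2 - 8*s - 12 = (s - 1)*(s + 1)*(s + 2)*(s + 6)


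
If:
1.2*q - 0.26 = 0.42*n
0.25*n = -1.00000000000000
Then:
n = -4.00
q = -1.18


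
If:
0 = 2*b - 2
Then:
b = 1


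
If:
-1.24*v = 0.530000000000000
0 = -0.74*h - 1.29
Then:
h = -1.74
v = -0.43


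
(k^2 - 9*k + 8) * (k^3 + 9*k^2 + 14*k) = k^5 - 59*k^3 - 54*k^2 + 112*k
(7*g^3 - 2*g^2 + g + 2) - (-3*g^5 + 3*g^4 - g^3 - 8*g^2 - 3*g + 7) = 3*g^5 - 3*g^4 + 8*g^3 + 6*g^2 + 4*g - 5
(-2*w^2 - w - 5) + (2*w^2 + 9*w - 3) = 8*w - 8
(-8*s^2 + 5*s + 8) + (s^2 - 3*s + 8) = -7*s^2 + 2*s + 16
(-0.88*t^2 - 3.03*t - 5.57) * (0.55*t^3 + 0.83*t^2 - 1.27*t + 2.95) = -0.484*t^5 - 2.3969*t^4 - 4.4608*t^3 - 3.371*t^2 - 1.8646*t - 16.4315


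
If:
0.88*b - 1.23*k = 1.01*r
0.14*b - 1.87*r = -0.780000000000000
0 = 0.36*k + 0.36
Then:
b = -1.01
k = -1.00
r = 0.34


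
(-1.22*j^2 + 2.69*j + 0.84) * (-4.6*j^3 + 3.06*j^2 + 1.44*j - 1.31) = 5.612*j^5 - 16.1072*j^4 + 2.6106*j^3 + 8.0422*j^2 - 2.3143*j - 1.1004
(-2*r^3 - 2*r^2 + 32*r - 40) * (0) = 0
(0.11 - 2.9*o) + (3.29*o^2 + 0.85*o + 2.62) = 3.29*o^2 - 2.05*o + 2.73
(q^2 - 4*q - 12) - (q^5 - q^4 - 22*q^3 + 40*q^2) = -q^5 + q^4 + 22*q^3 - 39*q^2 - 4*q - 12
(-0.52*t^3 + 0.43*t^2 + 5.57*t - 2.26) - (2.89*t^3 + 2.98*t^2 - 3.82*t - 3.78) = -3.41*t^3 - 2.55*t^2 + 9.39*t + 1.52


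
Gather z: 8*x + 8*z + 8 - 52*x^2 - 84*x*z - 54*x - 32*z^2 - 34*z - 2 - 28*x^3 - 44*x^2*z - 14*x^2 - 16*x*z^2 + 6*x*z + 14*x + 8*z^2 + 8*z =-28*x^3 - 66*x^2 - 32*x + z^2*(-16*x - 24) + z*(-44*x^2 - 78*x - 18) + 6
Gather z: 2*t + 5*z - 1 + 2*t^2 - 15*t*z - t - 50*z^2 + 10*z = 2*t^2 + t - 50*z^2 + z*(15 - 15*t) - 1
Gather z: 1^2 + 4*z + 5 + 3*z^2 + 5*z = 3*z^2 + 9*z + 6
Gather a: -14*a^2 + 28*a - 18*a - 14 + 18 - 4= -14*a^2 + 10*a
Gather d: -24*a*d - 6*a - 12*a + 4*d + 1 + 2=-18*a + d*(4 - 24*a) + 3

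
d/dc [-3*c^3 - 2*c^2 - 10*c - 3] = -9*c^2 - 4*c - 10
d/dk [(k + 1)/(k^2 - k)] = (-k^2 - 2*k + 1)/(k^2*(k^2 - 2*k + 1))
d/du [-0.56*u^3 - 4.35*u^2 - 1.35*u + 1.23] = -1.68*u^2 - 8.7*u - 1.35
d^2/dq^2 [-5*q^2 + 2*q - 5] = -10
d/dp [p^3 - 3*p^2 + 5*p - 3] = 3*p^2 - 6*p + 5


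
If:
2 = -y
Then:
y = -2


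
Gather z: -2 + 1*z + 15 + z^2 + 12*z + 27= z^2 + 13*z + 40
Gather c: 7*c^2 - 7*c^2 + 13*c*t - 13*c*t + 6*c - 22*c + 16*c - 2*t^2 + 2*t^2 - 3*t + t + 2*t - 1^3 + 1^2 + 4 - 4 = 0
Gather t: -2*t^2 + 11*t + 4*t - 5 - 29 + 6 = -2*t^2 + 15*t - 28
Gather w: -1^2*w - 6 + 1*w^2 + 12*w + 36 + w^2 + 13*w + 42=2*w^2 + 24*w + 72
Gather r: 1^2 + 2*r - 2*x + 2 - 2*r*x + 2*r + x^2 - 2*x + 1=r*(4 - 2*x) + x^2 - 4*x + 4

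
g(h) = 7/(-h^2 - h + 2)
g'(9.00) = 0.02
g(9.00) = -0.08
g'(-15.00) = 0.00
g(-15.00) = -0.03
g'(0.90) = 233.06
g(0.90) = 24.14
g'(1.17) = 80.51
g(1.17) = -12.99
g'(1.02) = 5833.08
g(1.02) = -115.89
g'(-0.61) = -0.31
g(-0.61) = 3.13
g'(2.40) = 1.07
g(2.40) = -1.14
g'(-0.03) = 1.60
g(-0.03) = 3.45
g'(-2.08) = -364.34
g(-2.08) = -28.41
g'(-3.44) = -1.01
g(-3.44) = -1.09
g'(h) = 7*(2*h + 1)/(-h^2 - h + 2)^2 = 7*(2*h + 1)/(h^2 + h - 2)^2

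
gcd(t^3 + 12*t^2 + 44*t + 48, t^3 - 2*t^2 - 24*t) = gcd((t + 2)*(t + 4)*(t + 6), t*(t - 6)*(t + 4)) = t + 4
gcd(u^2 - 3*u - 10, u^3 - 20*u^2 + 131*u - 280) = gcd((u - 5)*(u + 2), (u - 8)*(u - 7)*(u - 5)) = u - 5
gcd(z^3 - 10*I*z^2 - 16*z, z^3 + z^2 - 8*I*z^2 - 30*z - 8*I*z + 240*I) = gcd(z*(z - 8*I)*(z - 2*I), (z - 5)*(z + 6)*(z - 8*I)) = z - 8*I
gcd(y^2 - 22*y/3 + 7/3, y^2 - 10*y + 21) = y - 7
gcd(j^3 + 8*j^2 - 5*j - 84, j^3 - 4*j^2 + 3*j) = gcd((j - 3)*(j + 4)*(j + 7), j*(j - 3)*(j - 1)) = j - 3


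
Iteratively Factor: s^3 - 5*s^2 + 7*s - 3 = (s - 1)*(s^2 - 4*s + 3) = (s - 1)^2*(s - 3)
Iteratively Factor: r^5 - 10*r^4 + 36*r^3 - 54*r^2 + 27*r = (r)*(r^4 - 10*r^3 + 36*r^2 - 54*r + 27) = r*(r - 3)*(r^3 - 7*r^2 + 15*r - 9) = r*(r - 3)*(r - 1)*(r^2 - 6*r + 9) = r*(r - 3)^2*(r - 1)*(r - 3)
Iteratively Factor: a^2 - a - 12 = (a + 3)*(a - 4)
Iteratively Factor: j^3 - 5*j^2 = (j - 5)*(j^2) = j*(j - 5)*(j)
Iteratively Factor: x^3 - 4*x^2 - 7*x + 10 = (x + 2)*(x^2 - 6*x + 5) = (x - 1)*(x + 2)*(x - 5)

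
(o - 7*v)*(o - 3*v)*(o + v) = o^3 - 9*o^2*v + 11*o*v^2 + 21*v^3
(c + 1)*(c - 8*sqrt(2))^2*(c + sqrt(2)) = c^4 - 15*sqrt(2)*c^3 + c^3 - 15*sqrt(2)*c^2 + 96*c^2 + 96*c + 128*sqrt(2)*c + 128*sqrt(2)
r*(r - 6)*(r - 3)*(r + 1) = r^4 - 8*r^3 + 9*r^2 + 18*r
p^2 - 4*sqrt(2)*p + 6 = (p - 3*sqrt(2))*(p - sqrt(2))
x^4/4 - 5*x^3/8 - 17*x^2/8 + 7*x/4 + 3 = (x/2 + 1/2)*(x/2 + 1)*(x - 4)*(x - 3/2)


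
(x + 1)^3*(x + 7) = x^4 + 10*x^3 + 24*x^2 + 22*x + 7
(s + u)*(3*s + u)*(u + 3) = 3*s^2*u + 9*s^2 + 4*s*u^2 + 12*s*u + u^3 + 3*u^2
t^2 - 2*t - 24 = (t - 6)*(t + 4)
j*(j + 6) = j^2 + 6*j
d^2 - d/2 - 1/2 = (d - 1)*(d + 1/2)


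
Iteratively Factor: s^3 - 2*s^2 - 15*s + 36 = (s - 3)*(s^2 + s - 12) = (s - 3)^2*(s + 4)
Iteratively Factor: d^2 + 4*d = (d)*(d + 4)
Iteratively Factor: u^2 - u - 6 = (u - 3)*(u + 2)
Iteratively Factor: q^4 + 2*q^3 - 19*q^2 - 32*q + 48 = (q + 3)*(q^3 - q^2 - 16*q + 16) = (q - 1)*(q + 3)*(q^2 - 16) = (q - 4)*(q - 1)*(q + 3)*(q + 4)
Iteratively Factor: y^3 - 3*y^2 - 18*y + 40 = (y - 5)*(y^2 + 2*y - 8) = (y - 5)*(y - 2)*(y + 4)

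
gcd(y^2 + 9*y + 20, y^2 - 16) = y + 4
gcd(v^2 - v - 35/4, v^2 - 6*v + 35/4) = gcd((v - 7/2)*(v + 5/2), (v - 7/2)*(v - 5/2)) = v - 7/2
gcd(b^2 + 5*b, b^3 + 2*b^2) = b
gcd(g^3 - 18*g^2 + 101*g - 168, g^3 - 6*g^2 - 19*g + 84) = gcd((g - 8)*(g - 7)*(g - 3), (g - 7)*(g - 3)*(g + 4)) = g^2 - 10*g + 21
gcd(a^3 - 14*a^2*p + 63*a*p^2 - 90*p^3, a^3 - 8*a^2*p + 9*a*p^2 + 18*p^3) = a^2 - 9*a*p + 18*p^2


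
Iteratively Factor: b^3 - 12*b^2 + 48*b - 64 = (b - 4)*(b^2 - 8*b + 16) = (b - 4)^2*(b - 4)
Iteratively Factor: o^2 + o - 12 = (o - 3)*(o + 4)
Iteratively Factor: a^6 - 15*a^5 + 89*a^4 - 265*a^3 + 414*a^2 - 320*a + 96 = (a - 4)*(a^5 - 11*a^4 + 45*a^3 - 85*a^2 + 74*a - 24) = (a - 4)*(a - 1)*(a^4 - 10*a^3 + 35*a^2 - 50*a + 24) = (a - 4)^2*(a - 1)*(a^3 - 6*a^2 + 11*a - 6) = (a - 4)^2*(a - 3)*(a - 1)*(a^2 - 3*a + 2) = (a - 4)^2*(a - 3)*(a - 1)^2*(a - 2)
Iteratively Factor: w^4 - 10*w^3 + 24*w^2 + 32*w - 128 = (w - 4)*(w^3 - 6*w^2 + 32) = (w - 4)^2*(w^2 - 2*w - 8) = (w - 4)^2*(w + 2)*(w - 4)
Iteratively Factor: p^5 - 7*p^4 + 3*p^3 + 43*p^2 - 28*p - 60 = (p + 2)*(p^4 - 9*p^3 + 21*p^2 + p - 30) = (p - 5)*(p + 2)*(p^3 - 4*p^2 + p + 6) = (p - 5)*(p + 1)*(p + 2)*(p^2 - 5*p + 6) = (p - 5)*(p - 3)*(p + 1)*(p + 2)*(p - 2)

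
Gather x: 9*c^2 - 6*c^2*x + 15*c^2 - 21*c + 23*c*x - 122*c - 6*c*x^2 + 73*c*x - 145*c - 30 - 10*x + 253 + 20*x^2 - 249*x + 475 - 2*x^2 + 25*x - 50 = 24*c^2 - 288*c + x^2*(18 - 6*c) + x*(-6*c^2 + 96*c - 234) + 648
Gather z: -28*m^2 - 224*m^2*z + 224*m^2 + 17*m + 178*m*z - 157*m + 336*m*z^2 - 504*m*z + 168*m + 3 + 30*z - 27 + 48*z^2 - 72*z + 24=196*m^2 + 28*m + z^2*(336*m + 48) + z*(-224*m^2 - 326*m - 42)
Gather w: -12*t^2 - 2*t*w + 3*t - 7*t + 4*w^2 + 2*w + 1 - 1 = -12*t^2 - 4*t + 4*w^2 + w*(2 - 2*t)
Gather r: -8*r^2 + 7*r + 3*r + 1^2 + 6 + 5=-8*r^2 + 10*r + 12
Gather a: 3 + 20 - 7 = 16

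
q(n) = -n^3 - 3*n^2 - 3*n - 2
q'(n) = -3*n^2 - 6*n - 3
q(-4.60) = 45.66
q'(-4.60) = -38.88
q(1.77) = -22.25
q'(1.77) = -23.02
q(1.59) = -18.37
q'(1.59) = -20.12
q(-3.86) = 22.39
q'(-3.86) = -24.54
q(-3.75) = 19.80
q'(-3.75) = -22.69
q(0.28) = -3.10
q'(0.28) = -4.92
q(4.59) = -175.68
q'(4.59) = -93.74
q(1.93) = -26.15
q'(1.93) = -25.75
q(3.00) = -65.00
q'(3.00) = -48.00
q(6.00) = -344.00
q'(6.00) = -147.00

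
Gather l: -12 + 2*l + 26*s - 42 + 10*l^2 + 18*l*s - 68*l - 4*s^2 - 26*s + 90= 10*l^2 + l*(18*s - 66) - 4*s^2 + 36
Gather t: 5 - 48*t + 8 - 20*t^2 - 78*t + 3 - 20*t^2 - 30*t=-40*t^2 - 156*t + 16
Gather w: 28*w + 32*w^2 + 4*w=32*w^2 + 32*w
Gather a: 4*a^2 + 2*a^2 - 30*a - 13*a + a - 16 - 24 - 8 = 6*a^2 - 42*a - 48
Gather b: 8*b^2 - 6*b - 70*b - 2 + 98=8*b^2 - 76*b + 96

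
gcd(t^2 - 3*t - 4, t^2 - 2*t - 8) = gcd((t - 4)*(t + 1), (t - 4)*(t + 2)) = t - 4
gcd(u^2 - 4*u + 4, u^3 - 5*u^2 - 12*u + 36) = u - 2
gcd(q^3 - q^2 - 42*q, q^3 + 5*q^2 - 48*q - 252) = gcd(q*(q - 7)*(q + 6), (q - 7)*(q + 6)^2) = q^2 - q - 42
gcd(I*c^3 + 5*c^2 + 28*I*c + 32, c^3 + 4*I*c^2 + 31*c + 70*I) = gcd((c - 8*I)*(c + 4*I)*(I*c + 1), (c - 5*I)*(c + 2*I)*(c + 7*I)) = 1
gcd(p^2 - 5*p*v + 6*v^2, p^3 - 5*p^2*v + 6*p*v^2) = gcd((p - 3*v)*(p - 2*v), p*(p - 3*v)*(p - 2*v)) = p^2 - 5*p*v + 6*v^2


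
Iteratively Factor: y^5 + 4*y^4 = (y)*(y^4 + 4*y^3) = y^2*(y^3 + 4*y^2) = y^3*(y^2 + 4*y) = y^3*(y + 4)*(y)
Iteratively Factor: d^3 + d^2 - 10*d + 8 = (d - 1)*(d^2 + 2*d - 8) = (d - 2)*(d - 1)*(d + 4)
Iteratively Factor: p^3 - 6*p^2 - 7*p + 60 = (p + 3)*(p^2 - 9*p + 20) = (p - 5)*(p + 3)*(p - 4)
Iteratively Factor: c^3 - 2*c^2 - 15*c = (c - 5)*(c^2 + 3*c) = c*(c - 5)*(c + 3)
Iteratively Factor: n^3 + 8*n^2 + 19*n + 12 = (n + 4)*(n^2 + 4*n + 3) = (n + 3)*(n + 4)*(n + 1)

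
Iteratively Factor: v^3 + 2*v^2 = (v)*(v^2 + 2*v) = v*(v + 2)*(v)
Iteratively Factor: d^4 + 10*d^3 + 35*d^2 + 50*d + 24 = (d + 3)*(d^3 + 7*d^2 + 14*d + 8) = (d + 3)*(d + 4)*(d^2 + 3*d + 2) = (d + 2)*(d + 3)*(d + 4)*(d + 1)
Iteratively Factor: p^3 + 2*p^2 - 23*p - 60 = (p + 4)*(p^2 - 2*p - 15) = (p + 3)*(p + 4)*(p - 5)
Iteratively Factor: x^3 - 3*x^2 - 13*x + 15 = (x - 1)*(x^2 - 2*x - 15) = (x - 1)*(x + 3)*(x - 5)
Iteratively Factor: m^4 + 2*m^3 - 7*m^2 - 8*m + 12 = (m + 3)*(m^3 - m^2 - 4*m + 4) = (m - 2)*(m + 3)*(m^2 + m - 2) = (m - 2)*(m + 2)*(m + 3)*(m - 1)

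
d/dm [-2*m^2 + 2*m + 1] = 2 - 4*m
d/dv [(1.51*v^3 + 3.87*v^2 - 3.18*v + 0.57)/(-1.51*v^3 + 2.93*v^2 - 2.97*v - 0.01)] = (10.268*v^4 - 18.573*v^3 + 0.360300000000002*v^2 - 3.4176*v + 1.7247)/(2.2801*v^6 - 8.8486*v^5 + 17.5543*v^4 - 17.374*v^3 + 8.7623*v^2 + 0.0594*v + 0.0001)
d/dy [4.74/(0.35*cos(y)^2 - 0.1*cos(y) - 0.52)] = (3.318*cos(y) - 0.474)*sin(y)/(-0.35*cos(y)^2 + 0.1*cos(y) + 0.52)^2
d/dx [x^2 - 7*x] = 2*x - 7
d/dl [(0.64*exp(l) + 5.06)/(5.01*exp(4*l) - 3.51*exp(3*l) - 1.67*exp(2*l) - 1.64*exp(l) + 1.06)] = (-9.6192*exp(4*l) - 96.9096*exp(3*l) + 54.3506*exp(2*l) + 16.9004*exp(l) + 8.9768)*exp(l)/(25.1001*exp(8*l) - 35.1702*exp(7*l) - 4.4133*exp(6*l) - 4.7094*exp(5*l) + 24.9229*exp(4*l) - 1.9636*exp(3*l) - 0.8508*exp(2*l) - 3.4768*exp(l) + 1.1236)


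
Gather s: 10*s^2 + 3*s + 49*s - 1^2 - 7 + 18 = 10*s^2 + 52*s + 10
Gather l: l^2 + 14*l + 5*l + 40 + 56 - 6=l^2 + 19*l + 90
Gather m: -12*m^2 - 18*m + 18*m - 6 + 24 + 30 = 48 - 12*m^2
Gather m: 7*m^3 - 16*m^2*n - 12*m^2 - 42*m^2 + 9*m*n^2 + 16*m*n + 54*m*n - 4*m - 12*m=7*m^3 + m^2*(-16*n - 54) + m*(9*n^2 + 70*n - 16)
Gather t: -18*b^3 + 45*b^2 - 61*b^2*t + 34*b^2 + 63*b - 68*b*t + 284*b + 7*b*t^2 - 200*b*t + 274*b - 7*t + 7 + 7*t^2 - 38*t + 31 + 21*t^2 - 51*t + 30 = -18*b^3 + 79*b^2 + 621*b + t^2*(7*b + 28) + t*(-61*b^2 - 268*b - 96) + 68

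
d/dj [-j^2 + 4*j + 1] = 4 - 2*j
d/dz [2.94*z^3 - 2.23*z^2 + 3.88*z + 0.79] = 8.82*z^2 - 4.46*z + 3.88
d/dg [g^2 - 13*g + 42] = 2*g - 13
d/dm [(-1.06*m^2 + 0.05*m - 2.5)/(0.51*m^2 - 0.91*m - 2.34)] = (0.9391*m^2 + 7.5108*m - 2.392)/(0.2601*m^4 - 0.9282*m^3 - 1.5587*m^2 + 4.2588*m + 5.4756)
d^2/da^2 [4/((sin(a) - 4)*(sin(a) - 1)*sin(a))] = 4*(-9*sin(a)^2 + 46*sin(a) - 50 - 70/sin(a) + 88/sin(a)^2 - 32/sin(a)^3)/((sin(a) - 4)^3*(sin(a) - 1)^2)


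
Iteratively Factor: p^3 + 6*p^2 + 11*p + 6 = (p + 2)*(p^2 + 4*p + 3) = (p + 1)*(p + 2)*(p + 3)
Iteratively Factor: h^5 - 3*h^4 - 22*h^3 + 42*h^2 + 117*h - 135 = (h - 3)*(h^4 - 22*h^2 - 24*h + 45) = (h - 3)*(h - 1)*(h^3 + h^2 - 21*h - 45) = (h - 3)*(h - 1)*(h + 3)*(h^2 - 2*h - 15) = (h - 3)*(h - 1)*(h + 3)^2*(h - 5)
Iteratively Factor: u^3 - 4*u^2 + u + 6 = (u - 3)*(u^2 - u - 2) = (u - 3)*(u + 1)*(u - 2)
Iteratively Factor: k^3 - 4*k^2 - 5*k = (k - 5)*(k^2 + k) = k*(k - 5)*(k + 1)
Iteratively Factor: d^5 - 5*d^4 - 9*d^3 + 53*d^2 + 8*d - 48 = (d - 1)*(d^4 - 4*d^3 - 13*d^2 + 40*d + 48) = (d - 4)*(d - 1)*(d^3 - 13*d - 12) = (d - 4)*(d - 1)*(d + 1)*(d^2 - d - 12) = (d - 4)^2*(d - 1)*(d + 1)*(d + 3)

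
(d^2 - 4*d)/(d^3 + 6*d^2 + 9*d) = (d - 4)/(d^2 + 6*d + 9)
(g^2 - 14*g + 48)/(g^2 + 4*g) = (g^2 - 14*g + 48)/(g*(g + 4))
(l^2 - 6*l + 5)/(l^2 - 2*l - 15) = (l - 1)/(l + 3)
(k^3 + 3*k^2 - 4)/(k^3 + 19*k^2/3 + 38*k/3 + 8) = 3*(k^2 + k - 2)/(3*k^2 + 13*k + 12)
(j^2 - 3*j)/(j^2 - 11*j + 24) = j/(j - 8)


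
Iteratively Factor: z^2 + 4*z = (z)*(z + 4)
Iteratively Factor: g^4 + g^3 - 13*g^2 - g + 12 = (g + 1)*(g^3 - 13*g + 12) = (g + 1)*(g + 4)*(g^2 - 4*g + 3) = (g - 3)*(g + 1)*(g + 4)*(g - 1)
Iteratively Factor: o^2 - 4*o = (o - 4)*(o)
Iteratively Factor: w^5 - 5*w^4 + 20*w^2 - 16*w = (w - 1)*(w^4 - 4*w^3 - 4*w^2 + 16*w) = (w - 2)*(w - 1)*(w^3 - 2*w^2 - 8*w) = (w - 2)*(w - 1)*(w + 2)*(w^2 - 4*w) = (w - 4)*(w - 2)*(w - 1)*(w + 2)*(w)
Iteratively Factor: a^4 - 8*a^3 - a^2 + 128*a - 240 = (a + 4)*(a^3 - 12*a^2 + 47*a - 60) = (a - 5)*(a + 4)*(a^2 - 7*a + 12) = (a - 5)*(a - 3)*(a + 4)*(a - 4)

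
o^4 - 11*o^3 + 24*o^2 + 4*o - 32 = (o - 8)*(o - 2)^2*(o + 1)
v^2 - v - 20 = (v - 5)*(v + 4)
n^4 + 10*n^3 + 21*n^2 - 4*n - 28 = (n - 1)*(n + 2)^2*(n + 7)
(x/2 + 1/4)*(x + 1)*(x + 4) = x^3/2 + 11*x^2/4 + 13*x/4 + 1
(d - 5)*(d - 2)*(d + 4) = d^3 - 3*d^2 - 18*d + 40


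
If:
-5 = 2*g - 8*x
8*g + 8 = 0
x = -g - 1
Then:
No Solution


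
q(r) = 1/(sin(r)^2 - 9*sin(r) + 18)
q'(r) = (-2*sin(r)*cos(r) + 9*cos(r))/(sin(r)^2 - 9*sin(r) + 18)^2 = (9 - 2*sin(r))*cos(r)/(sin(r)^2 - 9*sin(r) + 18)^2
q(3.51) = 0.05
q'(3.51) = -0.02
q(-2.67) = 0.04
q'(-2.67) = -0.02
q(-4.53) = 0.10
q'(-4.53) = -0.01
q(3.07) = 0.06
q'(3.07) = -0.03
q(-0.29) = 0.05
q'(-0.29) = 0.02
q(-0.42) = 0.05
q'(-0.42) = 0.02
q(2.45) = 0.08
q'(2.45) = -0.04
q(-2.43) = 0.04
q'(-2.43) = -0.01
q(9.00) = 0.07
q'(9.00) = -0.04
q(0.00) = 0.06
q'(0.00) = 0.03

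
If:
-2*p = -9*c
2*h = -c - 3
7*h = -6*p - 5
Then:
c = 11/47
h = -76/47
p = 99/94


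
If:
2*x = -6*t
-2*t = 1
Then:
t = -1/2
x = 3/2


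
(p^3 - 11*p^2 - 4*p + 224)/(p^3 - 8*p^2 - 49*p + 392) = (p + 4)/(p + 7)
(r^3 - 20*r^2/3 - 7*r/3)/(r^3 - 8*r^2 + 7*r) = (r + 1/3)/(r - 1)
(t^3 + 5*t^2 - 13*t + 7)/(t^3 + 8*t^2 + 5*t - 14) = (t - 1)/(t + 2)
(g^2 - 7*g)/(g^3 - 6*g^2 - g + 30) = g*(g - 7)/(g^3 - 6*g^2 - g + 30)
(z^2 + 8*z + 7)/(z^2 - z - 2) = (z + 7)/(z - 2)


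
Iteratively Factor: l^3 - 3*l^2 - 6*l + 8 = (l - 1)*(l^2 - 2*l - 8) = (l - 1)*(l + 2)*(l - 4)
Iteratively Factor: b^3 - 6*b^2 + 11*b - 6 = (b - 3)*(b^2 - 3*b + 2) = (b - 3)*(b - 1)*(b - 2)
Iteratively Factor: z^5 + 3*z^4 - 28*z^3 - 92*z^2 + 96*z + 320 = (z - 2)*(z^4 + 5*z^3 - 18*z^2 - 128*z - 160) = (z - 5)*(z - 2)*(z^3 + 10*z^2 + 32*z + 32) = (z - 5)*(z - 2)*(z + 2)*(z^2 + 8*z + 16) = (z - 5)*(z - 2)*(z + 2)*(z + 4)*(z + 4)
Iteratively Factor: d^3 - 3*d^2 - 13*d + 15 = (d - 1)*(d^2 - 2*d - 15) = (d - 1)*(d + 3)*(d - 5)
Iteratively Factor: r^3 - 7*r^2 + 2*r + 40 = (r - 4)*(r^2 - 3*r - 10) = (r - 5)*(r - 4)*(r + 2)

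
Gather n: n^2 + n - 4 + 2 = n^2 + n - 2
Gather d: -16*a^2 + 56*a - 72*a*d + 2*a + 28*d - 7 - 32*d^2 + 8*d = -16*a^2 + 58*a - 32*d^2 + d*(36 - 72*a) - 7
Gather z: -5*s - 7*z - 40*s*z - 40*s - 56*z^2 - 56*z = -45*s - 56*z^2 + z*(-40*s - 63)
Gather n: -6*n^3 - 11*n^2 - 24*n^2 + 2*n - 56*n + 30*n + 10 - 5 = -6*n^3 - 35*n^2 - 24*n + 5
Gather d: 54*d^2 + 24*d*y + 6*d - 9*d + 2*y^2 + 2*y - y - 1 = 54*d^2 + d*(24*y - 3) + 2*y^2 + y - 1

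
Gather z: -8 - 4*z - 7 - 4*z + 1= -8*z - 14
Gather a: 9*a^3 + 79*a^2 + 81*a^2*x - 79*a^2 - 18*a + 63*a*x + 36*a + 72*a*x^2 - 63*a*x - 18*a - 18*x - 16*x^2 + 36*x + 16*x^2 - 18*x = 9*a^3 + 81*a^2*x + 72*a*x^2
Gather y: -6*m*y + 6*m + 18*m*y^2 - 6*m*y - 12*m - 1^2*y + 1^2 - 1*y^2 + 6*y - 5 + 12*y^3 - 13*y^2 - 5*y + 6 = -12*m*y - 6*m + 12*y^3 + y^2*(18*m - 14) + 2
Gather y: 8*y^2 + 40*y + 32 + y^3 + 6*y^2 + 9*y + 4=y^3 + 14*y^2 + 49*y + 36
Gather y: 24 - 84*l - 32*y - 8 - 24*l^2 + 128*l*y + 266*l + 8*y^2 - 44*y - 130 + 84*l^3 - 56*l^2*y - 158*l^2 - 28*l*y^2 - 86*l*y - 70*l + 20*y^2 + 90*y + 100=84*l^3 - 182*l^2 + 112*l + y^2*(28 - 28*l) + y*(-56*l^2 + 42*l + 14) - 14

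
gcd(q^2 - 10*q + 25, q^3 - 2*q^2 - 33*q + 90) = q - 5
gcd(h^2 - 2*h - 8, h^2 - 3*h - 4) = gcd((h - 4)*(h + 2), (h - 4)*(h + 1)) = h - 4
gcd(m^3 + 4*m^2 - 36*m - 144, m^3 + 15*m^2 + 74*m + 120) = m^2 + 10*m + 24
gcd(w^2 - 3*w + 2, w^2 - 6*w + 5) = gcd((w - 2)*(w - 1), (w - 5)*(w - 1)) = w - 1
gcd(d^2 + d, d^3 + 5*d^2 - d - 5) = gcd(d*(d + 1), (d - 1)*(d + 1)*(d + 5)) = d + 1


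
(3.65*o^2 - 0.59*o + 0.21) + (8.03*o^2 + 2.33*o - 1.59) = 11.68*o^2 + 1.74*o - 1.38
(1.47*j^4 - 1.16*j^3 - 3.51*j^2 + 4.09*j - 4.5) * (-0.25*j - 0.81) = -0.3675*j^5 - 0.9007*j^4 + 1.8171*j^3 + 1.8206*j^2 - 2.1879*j + 3.645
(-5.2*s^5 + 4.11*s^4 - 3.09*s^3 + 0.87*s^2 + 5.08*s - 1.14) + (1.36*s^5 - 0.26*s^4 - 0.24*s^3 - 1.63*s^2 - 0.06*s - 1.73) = -3.84*s^5 + 3.85*s^4 - 3.33*s^3 - 0.76*s^2 + 5.02*s - 2.87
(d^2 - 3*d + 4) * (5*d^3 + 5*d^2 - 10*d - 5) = 5*d^5 - 10*d^4 - 5*d^3 + 45*d^2 - 25*d - 20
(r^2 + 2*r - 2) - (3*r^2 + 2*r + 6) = -2*r^2 - 8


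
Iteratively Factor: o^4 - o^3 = (o)*(o^3 - o^2) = o^2*(o^2 - o) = o^3*(o - 1)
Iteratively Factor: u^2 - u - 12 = (u - 4)*(u + 3)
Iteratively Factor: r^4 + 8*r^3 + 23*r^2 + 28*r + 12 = (r + 1)*(r^3 + 7*r^2 + 16*r + 12) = (r + 1)*(r + 2)*(r^2 + 5*r + 6) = (r + 1)*(r + 2)^2*(r + 3)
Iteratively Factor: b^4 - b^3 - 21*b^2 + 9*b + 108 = (b - 4)*(b^3 + 3*b^2 - 9*b - 27) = (b - 4)*(b - 3)*(b^2 + 6*b + 9) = (b - 4)*(b - 3)*(b + 3)*(b + 3)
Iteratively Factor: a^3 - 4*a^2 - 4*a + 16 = (a + 2)*(a^2 - 6*a + 8) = (a - 2)*(a + 2)*(a - 4)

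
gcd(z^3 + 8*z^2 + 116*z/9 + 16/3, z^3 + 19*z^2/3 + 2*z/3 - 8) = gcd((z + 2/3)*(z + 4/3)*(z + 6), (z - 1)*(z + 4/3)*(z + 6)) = z^2 + 22*z/3 + 8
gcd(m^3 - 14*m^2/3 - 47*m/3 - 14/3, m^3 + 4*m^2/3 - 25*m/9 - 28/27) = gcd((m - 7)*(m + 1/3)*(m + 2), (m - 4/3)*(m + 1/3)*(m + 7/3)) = m + 1/3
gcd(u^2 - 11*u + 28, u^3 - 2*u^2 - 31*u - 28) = u - 7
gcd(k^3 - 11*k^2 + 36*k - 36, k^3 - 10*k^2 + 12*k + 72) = k - 6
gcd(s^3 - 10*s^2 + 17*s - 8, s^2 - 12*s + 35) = 1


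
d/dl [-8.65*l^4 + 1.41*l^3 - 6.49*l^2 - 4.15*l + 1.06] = -34.6*l^3 + 4.23*l^2 - 12.98*l - 4.15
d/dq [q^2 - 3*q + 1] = 2*q - 3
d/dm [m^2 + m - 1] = 2*m + 1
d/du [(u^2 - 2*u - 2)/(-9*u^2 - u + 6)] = (-19*u^2 - 24*u - 14)/(81*u^4 + 18*u^3 - 107*u^2 - 12*u + 36)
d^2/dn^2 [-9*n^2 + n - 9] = -18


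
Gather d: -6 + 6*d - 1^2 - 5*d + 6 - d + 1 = 0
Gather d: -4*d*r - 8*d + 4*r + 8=d*(-4*r - 8) + 4*r + 8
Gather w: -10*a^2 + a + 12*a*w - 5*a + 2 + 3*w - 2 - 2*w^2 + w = -10*a^2 - 4*a - 2*w^2 + w*(12*a + 4)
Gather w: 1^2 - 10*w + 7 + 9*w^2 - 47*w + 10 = 9*w^2 - 57*w + 18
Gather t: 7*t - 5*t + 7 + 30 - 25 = 2*t + 12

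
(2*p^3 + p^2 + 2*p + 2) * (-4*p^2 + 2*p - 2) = -8*p^5 - 10*p^3 - 6*p^2 - 4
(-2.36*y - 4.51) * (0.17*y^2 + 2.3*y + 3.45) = -0.4012*y^3 - 6.1947*y^2 - 18.515*y - 15.5595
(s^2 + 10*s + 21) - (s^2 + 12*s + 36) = -2*s - 15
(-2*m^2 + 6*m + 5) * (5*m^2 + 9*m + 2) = -10*m^4 + 12*m^3 + 75*m^2 + 57*m + 10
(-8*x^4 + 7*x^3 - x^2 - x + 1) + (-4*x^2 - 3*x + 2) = -8*x^4 + 7*x^3 - 5*x^2 - 4*x + 3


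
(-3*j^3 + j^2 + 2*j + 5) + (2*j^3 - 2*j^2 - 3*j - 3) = -j^3 - j^2 - j + 2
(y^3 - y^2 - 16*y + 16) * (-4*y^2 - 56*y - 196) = -4*y^5 - 52*y^4 - 76*y^3 + 1028*y^2 + 2240*y - 3136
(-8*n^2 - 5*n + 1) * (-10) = 80*n^2 + 50*n - 10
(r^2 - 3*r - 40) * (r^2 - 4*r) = r^4 - 7*r^3 - 28*r^2 + 160*r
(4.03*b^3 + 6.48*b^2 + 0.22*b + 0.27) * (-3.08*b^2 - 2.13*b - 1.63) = -12.4124*b^5 - 28.5423*b^4 - 21.0489*b^3 - 11.8626*b^2 - 0.9337*b - 0.4401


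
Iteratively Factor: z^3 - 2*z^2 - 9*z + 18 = (z + 3)*(z^2 - 5*z + 6) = (z - 2)*(z + 3)*(z - 3)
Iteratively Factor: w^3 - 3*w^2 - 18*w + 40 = (w + 4)*(w^2 - 7*w + 10) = (w - 2)*(w + 4)*(w - 5)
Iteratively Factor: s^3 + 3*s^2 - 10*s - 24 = (s + 4)*(s^2 - s - 6) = (s - 3)*(s + 4)*(s + 2)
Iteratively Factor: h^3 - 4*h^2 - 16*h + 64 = (h - 4)*(h^2 - 16) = (h - 4)^2*(h + 4)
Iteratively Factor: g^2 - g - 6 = (g + 2)*(g - 3)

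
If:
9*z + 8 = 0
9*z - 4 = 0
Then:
No Solution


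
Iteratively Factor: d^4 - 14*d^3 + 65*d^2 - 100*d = (d - 4)*(d^3 - 10*d^2 + 25*d) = (d - 5)*(d - 4)*(d^2 - 5*d) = (d - 5)^2*(d - 4)*(d)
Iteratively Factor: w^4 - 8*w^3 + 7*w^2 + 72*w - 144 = (w - 4)*(w^3 - 4*w^2 - 9*w + 36) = (w - 4)^2*(w^2 - 9) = (w - 4)^2*(w + 3)*(w - 3)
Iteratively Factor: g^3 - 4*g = (g)*(g^2 - 4) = g*(g - 2)*(g + 2)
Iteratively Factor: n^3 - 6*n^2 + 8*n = (n - 4)*(n^2 - 2*n) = n*(n - 4)*(n - 2)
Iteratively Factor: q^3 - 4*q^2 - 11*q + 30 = (q - 2)*(q^2 - 2*q - 15) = (q - 5)*(q - 2)*(q + 3)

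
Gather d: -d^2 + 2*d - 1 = -d^2 + 2*d - 1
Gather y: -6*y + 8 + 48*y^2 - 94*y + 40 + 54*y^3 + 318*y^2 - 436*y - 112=54*y^3 + 366*y^2 - 536*y - 64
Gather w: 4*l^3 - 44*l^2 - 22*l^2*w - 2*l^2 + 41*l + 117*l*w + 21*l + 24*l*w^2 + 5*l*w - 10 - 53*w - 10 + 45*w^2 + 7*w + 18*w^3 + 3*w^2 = 4*l^3 - 46*l^2 + 62*l + 18*w^3 + w^2*(24*l + 48) + w*(-22*l^2 + 122*l - 46) - 20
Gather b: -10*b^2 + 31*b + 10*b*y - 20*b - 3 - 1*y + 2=-10*b^2 + b*(10*y + 11) - y - 1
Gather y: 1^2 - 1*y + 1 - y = 2 - 2*y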